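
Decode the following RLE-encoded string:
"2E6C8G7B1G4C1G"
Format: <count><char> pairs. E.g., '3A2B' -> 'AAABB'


Expanding each <count><char> pair:
  2E -> 'EE'
  6C -> 'CCCCCC'
  8G -> 'GGGGGGGG'
  7B -> 'BBBBBBB'
  1G -> 'G'
  4C -> 'CCCC'
  1G -> 'G'

Decoded = EECCCCCCGGGGGGGGBBBBBBBGCCCCG


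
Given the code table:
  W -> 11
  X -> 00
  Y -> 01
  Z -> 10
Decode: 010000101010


Decoding:
01 -> Y
00 -> X
00 -> X
10 -> Z
10 -> Z
10 -> Z


Result: YXXZZZ


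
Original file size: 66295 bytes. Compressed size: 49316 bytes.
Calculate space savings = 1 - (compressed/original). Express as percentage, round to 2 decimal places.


ratio = compressed/original = 49316/66295 = 0.743887
savings = 1 - ratio = 1 - 0.743887 = 0.256113
as a percentage: 0.256113 * 100 = 25.61%

Space savings = 1 - 49316/66295 = 25.61%


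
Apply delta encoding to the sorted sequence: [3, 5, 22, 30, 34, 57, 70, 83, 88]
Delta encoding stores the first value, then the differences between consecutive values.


First value: 3
Deltas:
  5 - 3 = 2
  22 - 5 = 17
  30 - 22 = 8
  34 - 30 = 4
  57 - 34 = 23
  70 - 57 = 13
  83 - 70 = 13
  88 - 83 = 5


Delta encoded: [3, 2, 17, 8, 4, 23, 13, 13, 5]


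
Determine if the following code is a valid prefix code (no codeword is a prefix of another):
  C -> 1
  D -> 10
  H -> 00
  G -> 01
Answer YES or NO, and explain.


Checking each pair (does one codeword prefix another?):
  C='1' vs D='10': prefix -- VIOLATION

NO -- this is NOT a valid prefix code. C (1) is a prefix of D (10).


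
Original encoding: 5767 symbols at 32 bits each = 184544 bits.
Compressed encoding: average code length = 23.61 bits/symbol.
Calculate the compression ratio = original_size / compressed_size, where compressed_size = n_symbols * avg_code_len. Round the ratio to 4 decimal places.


original_size = n_symbols * orig_bits = 5767 * 32 = 184544 bits
compressed_size = n_symbols * avg_code_len = 5767 * 23.61 = 136158.87 bits
ratio = original_size / compressed_size = 184544 / 136158.87 = 1.3554

Compression ratio = 1.3554


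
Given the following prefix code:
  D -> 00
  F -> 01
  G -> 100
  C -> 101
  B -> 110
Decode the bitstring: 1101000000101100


Decoding step by step:
Bits 110 -> B
Bits 100 -> G
Bits 00 -> D
Bits 00 -> D
Bits 101 -> C
Bits 100 -> G


Decoded message: BGDDCG


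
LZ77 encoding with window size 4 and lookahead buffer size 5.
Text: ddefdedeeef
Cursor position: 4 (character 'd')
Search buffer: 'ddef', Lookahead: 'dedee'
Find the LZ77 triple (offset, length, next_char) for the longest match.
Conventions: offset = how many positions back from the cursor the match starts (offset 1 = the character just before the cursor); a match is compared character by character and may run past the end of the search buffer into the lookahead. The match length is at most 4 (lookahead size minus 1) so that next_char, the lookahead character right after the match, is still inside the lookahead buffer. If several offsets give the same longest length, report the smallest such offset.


Try each offset into the search buffer:
  offset=1 (pos 3, char 'f'): match length 0
  offset=2 (pos 2, char 'e'): match length 0
  offset=3 (pos 1, char 'd'): match length 2
  offset=4 (pos 0, char 'd'): match length 1
Longest match has length 2 at offset 3.
next_char = character at position 4 + 2 = 6 -> 'd'

Best match: offset=3, length=2 (matching 'de' starting at position 1)
LZ77 triple: (3, 2, 'd')


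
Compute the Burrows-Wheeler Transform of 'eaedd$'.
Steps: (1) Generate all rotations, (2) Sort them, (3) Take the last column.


Rotations (sorted):
  0: $eaedd -> last char: d
  1: aedd$e -> last char: e
  2: d$eaed -> last char: d
  3: dd$eae -> last char: e
  4: eaedd$ -> last char: $
  5: edd$ea -> last char: a


BWT = dede$a


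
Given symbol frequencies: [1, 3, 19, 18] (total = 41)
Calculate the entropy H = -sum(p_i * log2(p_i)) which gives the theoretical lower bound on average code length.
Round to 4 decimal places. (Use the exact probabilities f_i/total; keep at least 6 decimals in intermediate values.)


Per-symbol terms -p_i * log2(p_i) with p_i = f_i/41:
  p = 1/41 = 0.024390: log2(p) = -5.357552, -p*log2(p) = 0.130672
  p = 3/41 = 0.073171: log2(p) = -3.772590, -p*log2(p) = 0.276043
  p = 19/41 = 0.463415: log2(p) = -1.109624, -p*log2(p) = 0.514216
  p = 18/41 = 0.439024: log2(p) = -1.187627, -p*log2(p) = 0.521397
H = 0.130672 + 0.276043 + 0.514216 + 0.521397 = 1.442328

H = 1.4423 bits/symbol


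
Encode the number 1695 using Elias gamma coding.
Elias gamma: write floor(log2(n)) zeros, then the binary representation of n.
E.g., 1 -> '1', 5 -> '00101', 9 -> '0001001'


num_bits = floor(log2(1695)) + 1 = 11
leading_zeros = num_bits - 1 = 10
binary(1695) = 11010011111

Elias gamma(1695) = '0000000000' + '11010011111' = 000000000011010011111 (21 bits)


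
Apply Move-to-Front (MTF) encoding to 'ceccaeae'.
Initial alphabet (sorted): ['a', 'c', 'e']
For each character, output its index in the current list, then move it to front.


MTF encoding:
'c': index 1 in ['a', 'c', 'e'] -> ['c', 'a', 'e']
'e': index 2 in ['c', 'a', 'e'] -> ['e', 'c', 'a']
'c': index 1 in ['e', 'c', 'a'] -> ['c', 'e', 'a']
'c': index 0 in ['c', 'e', 'a'] -> ['c', 'e', 'a']
'a': index 2 in ['c', 'e', 'a'] -> ['a', 'c', 'e']
'e': index 2 in ['a', 'c', 'e'] -> ['e', 'a', 'c']
'a': index 1 in ['e', 'a', 'c'] -> ['a', 'e', 'c']
'e': index 1 in ['a', 'e', 'c'] -> ['e', 'a', 'c']


Output: [1, 2, 1, 0, 2, 2, 1, 1]


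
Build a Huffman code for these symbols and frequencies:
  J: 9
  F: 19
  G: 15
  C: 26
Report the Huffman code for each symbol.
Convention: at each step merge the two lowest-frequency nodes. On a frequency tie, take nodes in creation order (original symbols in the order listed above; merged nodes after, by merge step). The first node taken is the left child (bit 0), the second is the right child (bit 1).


Huffman tree construction:
Step 1: Merge J(9) + G(15) = 24
Step 2: Merge F(19) + (J+G)(24) = 43
Step 3: Merge C(26) + (F+(J+G))(43) = 69
Read each symbol's code off the tree from the root (left child = 0, right child = 1).

Codes:
  J: 110 (length 3)
  F: 10 (length 2)
  G: 111 (length 3)
  C: 0 (length 1)
Average code length: 136/69 = 1.9710 bits/symbol


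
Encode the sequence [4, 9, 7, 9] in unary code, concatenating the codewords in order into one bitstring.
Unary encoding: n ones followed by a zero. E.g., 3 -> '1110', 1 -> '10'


Encode each number as n ones followed by a terminating 0:
  4 -> 11110 (5 bits)
  9 -> 1111111110 (10 bits)
  7 -> 11111110 (8 bits)
  9 -> 1111111110 (10 bits)
Total length = 5 + 10 + 8 + 10 = 33 bits.

Unary([4, 9, 7, 9]) = 111101111111110111111101111111110 (33 bits)


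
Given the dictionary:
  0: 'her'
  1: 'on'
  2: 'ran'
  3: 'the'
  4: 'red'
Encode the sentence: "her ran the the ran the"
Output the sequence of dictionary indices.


Look up each word in the dictionary:
  'her' -> 0
  'ran' -> 2
  'the' -> 3
  'the' -> 3
  'ran' -> 2
  'the' -> 3

Encoded: [0, 2, 3, 3, 2, 3]


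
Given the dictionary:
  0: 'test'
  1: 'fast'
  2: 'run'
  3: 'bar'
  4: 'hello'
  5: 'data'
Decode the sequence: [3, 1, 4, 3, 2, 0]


Look up each index in the dictionary:
  3 -> 'bar'
  1 -> 'fast'
  4 -> 'hello'
  3 -> 'bar'
  2 -> 'run'
  0 -> 'test'

Decoded: "bar fast hello bar run test"


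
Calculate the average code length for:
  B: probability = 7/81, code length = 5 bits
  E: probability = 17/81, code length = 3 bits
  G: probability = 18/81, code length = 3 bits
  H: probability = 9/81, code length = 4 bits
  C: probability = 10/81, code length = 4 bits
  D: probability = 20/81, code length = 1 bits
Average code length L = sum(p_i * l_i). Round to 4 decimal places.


Weighted contributions p_i * l_i:
  B: (7/81) * 5 = 35/81
  E: (17/81) * 3 = 51/81
  G: (18/81) * 3 = 54/81
  H: (9/81) * 4 = 36/81
  C: (10/81) * 4 = 40/81
  D: (20/81) * 1 = 20/81
Sum = (35 + 51 + 54 + 36 + 40 + 20)/81 = 236/81

L = 236/81 = 2.9136 bits/symbol


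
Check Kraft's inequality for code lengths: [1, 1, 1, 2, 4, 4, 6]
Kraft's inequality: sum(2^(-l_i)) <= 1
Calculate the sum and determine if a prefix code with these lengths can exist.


Sum = 2^(-1) + 2^(-1) + 2^(-1) + 2^(-2) + 2^(-4) + 2^(-4) + 2^(-6)
    = 0.5 + 0.5 + 0.5 + 0.25 + 0.0625 + 0.0625 + 0.015625
    = 121/64 = 1.890625
Since 1.890625 > 1, Kraft's inequality is NOT satisfied.
A prefix code with these lengths CANNOT exist.

Kraft sum = 1.890625. Not satisfied.


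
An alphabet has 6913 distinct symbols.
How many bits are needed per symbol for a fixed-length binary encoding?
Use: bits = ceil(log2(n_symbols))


log2(6913) = 12.7551
Bracket: 2^12 = 4096 < 6913 <= 2^13 = 8192
So ceil(log2(6913)) = 13

bits = ceil(log2(6913)) = ceil(12.7551) = 13 bits


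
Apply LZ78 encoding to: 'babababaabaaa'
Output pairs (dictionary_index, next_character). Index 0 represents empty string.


LZ78 encoding steps:
Dictionary: {0: ''}
Step 1: w='' (idx 0), next='b' -> output (0, 'b'), add 'b' as idx 1
Step 2: w='' (idx 0), next='a' -> output (0, 'a'), add 'a' as idx 2
Step 3: w='b' (idx 1), next='a' -> output (1, 'a'), add 'ba' as idx 3
Step 4: w='ba' (idx 3), next='b' -> output (3, 'b'), add 'bab' as idx 4
Step 5: w='a' (idx 2), next='a' -> output (2, 'a'), add 'aa' as idx 5
Step 6: w='ba' (idx 3), next='a' -> output (3, 'a'), add 'baa' as idx 6
Step 7: w='a' (idx 2), end of input -> output (2, '')


Encoded: [(0, 'b'), (0, 'a'), (1, 'a'), (3, 'b'), (2, 'a'), (3, 'a'), (2, '')]


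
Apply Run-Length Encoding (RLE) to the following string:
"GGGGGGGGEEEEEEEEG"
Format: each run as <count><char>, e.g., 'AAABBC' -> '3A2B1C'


Scanning runs left to right:
  i=0: run of 'G' x 8 -> '8G'
  i=8: run of 'E' x 8 -> '8E'
  i=16: run of 'G' x 1 -> '1G'

RLE = 8G8E1G


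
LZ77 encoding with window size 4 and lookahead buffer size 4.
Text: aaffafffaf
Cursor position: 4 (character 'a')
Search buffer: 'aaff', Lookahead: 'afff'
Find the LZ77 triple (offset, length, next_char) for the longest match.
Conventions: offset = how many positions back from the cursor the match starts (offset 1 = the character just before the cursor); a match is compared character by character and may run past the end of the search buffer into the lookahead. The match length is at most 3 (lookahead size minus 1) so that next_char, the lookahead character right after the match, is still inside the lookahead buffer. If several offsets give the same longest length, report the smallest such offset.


Try each offset into the search buffer:
  offset=1 (pos 3, char 'f'): match length 0
  offset=2 (pos 2, char 'f'): match length 0
  offset=3 (pos 1, char 'a'): match length 3
  offset=4 (pos 0, char 'a'): match length 1
Longest match has length 3 at offset 3.
next_char = character at position 4 + 3 = 7 -> 'f'

Best match: offset=3, length=3 (matching 'aff' starting at position 1)
LZ77 triple: (3, 3, 'f')


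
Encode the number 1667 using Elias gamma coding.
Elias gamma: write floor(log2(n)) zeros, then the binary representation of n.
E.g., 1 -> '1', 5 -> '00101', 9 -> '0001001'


num_bits = floor(log2(1667)) + 1 = 11
leading_zeros = num_bits - 1 = 10
binary(1667) = 11010000011

Elias gamma(1667) = '0000000000' + '11010000011' = 000000000011010000011 (21 bits)


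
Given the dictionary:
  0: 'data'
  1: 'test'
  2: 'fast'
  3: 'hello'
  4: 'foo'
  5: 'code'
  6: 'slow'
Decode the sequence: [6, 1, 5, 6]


Look up each index in the dictionary:
  6 -> 'slow'
  1 -> 'test'
  5 -> 'code'
  6 -> 'slow'

Decoded: "slow test code slow"


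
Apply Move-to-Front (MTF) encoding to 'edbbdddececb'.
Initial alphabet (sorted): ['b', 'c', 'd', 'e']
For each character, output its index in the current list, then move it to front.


MTF encoding:
'e': index 3 in ['b', 'c', 'd', 'e'] -> ['e', 'b', 'c', 'd']
'd': index 3 in ['e', 'b', 'c', 'd'] -> ['d', 'e', 'b', 'c']
'b': index 2 in ['d', 'e', 'b', 'c'] -> ['b', 'd', 'e', 'c']
'b': index 0 in ['b', 'd', 'e', 'c'] -> ['b', 'd', 'e', 'c']
'd': index 1 in ['b', 'd', 'e', 'c'] -> ['d', 'b', 'e', 'c']
'd': index 0 in ['d', 'b', 'e', 'c'] -> ['d', 'b', 'e', 'c']
'd': index 0 in ['d', 'b', 'e', 'c'] -> ['d', 'b', 'e', 'c']
'e': index 2 in ['d', 'b', 'e', 'c'] -> ['e', 'd', 'b', 'c']
'c': index 3 in ['e', 'd', 'b', 'c'] -> ['c', 'e', 'd', 'b']
'e': index 1 in ['c', 'e', 'd', 'b'] -> ['e', 'c', 'd', 'b']
'c': index 1 in ['e', 'c', 'd', 'b'] -> ['c', 'e', 'd', 'b']
'b': index 3 in ['c', 'e', 'd', 'b'] -> ['b', 'c', 'e', 'd']


Output: [3, 3, 2, 0, 1, 0, 0, 2, 3, 1, 1, 3]


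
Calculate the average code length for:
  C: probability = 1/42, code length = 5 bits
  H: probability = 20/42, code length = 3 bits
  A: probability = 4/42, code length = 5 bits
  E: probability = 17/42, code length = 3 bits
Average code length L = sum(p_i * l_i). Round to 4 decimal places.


Weighted contributions p_i * l_i:
  C: (1/42) * 5 = 5/42
  H: (20/42) * 3 = 60/42
  A: (4/42) * 5 = 20/42
  E: (17/42) * 3 = 51/42
Sum = (5 + 60 + 20 + 51)/42 = 136/42

L = 136/42 = 3.2381 bits/symbol


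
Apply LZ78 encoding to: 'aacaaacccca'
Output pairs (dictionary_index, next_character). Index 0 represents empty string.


LZ78 encoding steps:
Dictionary: {0: ''}
Step 1: w='' (idx 0), next='a' -> output (0, 'a'), add 'a' as idx 1
Step 2: w='a' (idx 1), next='c' -> output (1, 'c'), add 'ac' as idx 2
Step 3: w='a' (idx 1), next='a' -> output (1, 'a'), add 'aa' as idx 3
Step 4: w='ac' (idx 2), next='c' -> output (2, 'c'), add 'acc' as idx 4
Step 5: w='' (idx 0), next='c' -> output (0, 'c'), add 'c' as idx 5
Step 6: w='c' (idx 5), next='a' -> output (5, 'a'), add 'ca' as idx 6


Encoded: [(0, 'a'), (1, 'c'), (1, 'a'), (2, 'c'), (0, 'c'), (5, 'a')]


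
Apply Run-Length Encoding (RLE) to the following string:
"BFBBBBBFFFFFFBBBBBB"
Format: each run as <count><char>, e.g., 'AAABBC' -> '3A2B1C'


Scanning runs left to right:
  i=0: run of 'B' x 1 -> '1B'
  i=1: run of 'F' x 1 -> '1F'
  i=2: run of 'B' x 5 -> '5B'
  i=7: run of 'F' x 6 -> '6F'
  i=13: run of 'B' x 6 -> '6B'

RLE = 1B1F5B6F6B


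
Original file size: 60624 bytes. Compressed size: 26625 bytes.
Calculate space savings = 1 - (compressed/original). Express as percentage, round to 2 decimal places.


ratio = compressed/original = 26625/60624 = 0.439183
savings = 1 - ratio = 1 - 0.439183 = 0.560817
as a percentage: 0.560817 * 100 = 56.08%

Space savings = 1 - 26625/60624 = 56.08%


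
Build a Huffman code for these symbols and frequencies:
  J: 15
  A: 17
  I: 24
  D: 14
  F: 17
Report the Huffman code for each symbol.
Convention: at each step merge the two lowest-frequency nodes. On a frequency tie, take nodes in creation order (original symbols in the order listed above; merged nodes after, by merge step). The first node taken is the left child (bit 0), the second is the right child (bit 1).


Huffman tree construction:
Step 1: Merge D(14) + J(15) = 29
Step 2: Merge A(17) + F(17) = 34
Step 3: Merge I(24) + (D+J)(29) = 53
Step 4: Merge (A+F)(34) + (I+(D+J))(53) = 87
Read each symbol's code off the tree from the root (left child = 0, right child = 1).

Codes:
  J: 111 (length 3)
  A: 00 (length 2)
  I: 10 (length 2)
  D: 110 (length 3)
  F: 01 (length 2)
Average code length: 203/87 = 2.3333 bits/symbol


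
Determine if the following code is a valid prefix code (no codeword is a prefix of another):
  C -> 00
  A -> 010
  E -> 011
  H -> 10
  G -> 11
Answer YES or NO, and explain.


Checking each pair (does one codeword prefix another?):
  C='00' vs A='010': no prefix
  C='00' vs E='011': no prefix
  C='00' vs H='10': no prefix
  C='00' vs G='11': no prefix
  A='010' vs C='00': no prefix
  A='010' vs E='011': no prefix
  A='010' vs H='10': no prefix
  A='010' vs G='11': no prefix
  E='011' vs C='00': no prefix
  E='011' vs A='010': no prefix
  E='011' vs H='10': no prefix
  E='011' vs G='11': no prefix
  H='10' vs C='00': no prefix
  H='10' vs A='010': no prefix
  H='10' vs E='011': no prefix
  H='10' vs G='11': no prefix
  G='11' vs C='00': no prefix
  G='11' vs A='010': no prefix
  G='11' vs E='011': no prefix
  G='11' vs H='10': no prefix
No violation found over all pairs.

YES -- this is a valid prefix code. No codeword is a prefix of any other codeword.


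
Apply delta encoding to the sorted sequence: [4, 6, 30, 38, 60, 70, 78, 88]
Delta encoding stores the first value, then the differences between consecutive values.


First value: 4
Deltas:
  6 - 4 = 2
  30 - 6 = 24
  38 - 30 = 8
  60 - 38 = 22
  70 - 60 = 10
  78 - 70 = 8
  88 - 78 = 10


Delta encoded: [4, 2, 24, 8, 22, 10, 8, 10]


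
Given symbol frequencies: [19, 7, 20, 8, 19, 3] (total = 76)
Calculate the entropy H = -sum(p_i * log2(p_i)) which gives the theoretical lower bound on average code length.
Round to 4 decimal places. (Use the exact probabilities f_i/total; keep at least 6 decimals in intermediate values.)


Per-symbol terms -p_i * log2(p_i) with p_i = f_i/76:
  p = 19/76 = 0.250000: log2(p) = -2.000000, -p*log2(p) = 0.500000
  p = 7/76 = 0.092105: log2(p) = -3.440573, -p*log2(p) = 0.316895
  p = 20/76 = 0.263158: log2(p) = -1.925999, -p*log2(p) = 0.506842
  p = 8/76 = 0.105263: log2(p) = -3.247928, -p*log2(p) = 0.341887
  p = 19/76 = 0.250000: log2(p) = -2.000000, -p*log2(p) = 0.500000
  p = 3/76 = 0.039474: log2(p) = -4.662965, -p*log2(p) = 0.184064
H = 0.500000 + 0.316895 + 0.506842 + 0.341887 + 0.500000 + 0.184064 = 2.349688

H = 2.3497 bits/symbol


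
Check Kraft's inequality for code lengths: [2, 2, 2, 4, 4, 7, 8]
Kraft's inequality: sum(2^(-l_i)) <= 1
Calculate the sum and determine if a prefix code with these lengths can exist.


Sum = 2^(-2) + 2^(-2) + 2^(-2) + 2^(-4) + 2^(-4) + 2^(-7) + 2^(-8)
    = 0.25 + 0.25 + 0.25 + 0.0625 + 0.0625 + 0.0078125 + 0.00390625
    = 227/256 = 0.88671875
Since 0.88671875 <= 1, Kraft's inequality IS satisfied.
A prefix code with these lengths CAN exist.

Kraft sum = 0.88671875. Satisfied.


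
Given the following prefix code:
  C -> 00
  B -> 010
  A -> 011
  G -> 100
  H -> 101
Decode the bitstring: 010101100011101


Decoding step by step:
Bits 010 -> B
Bits 101 -> H
Bits 100 -> G
Bits 011 -> A
Bits 101 -> H


Decoded message: BHGAH


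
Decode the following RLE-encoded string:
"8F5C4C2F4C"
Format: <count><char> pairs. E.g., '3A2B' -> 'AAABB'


Expanding each <count><char> pair:
  8F -> 'FFFFFFFF'
  5C -> 'CCCCC'
  4C -> 'CCCC'
  2F -> 'FF'
  4C -> 'CCCC'

Decoded = FFFFFFFFCCCCCCCCCFFCCCC


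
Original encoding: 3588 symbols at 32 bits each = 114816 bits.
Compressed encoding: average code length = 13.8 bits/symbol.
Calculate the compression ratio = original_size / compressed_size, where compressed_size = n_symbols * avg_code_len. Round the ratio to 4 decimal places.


original_size = n_symbols * orig_bits = 3588 * 32 = 114816 bits
compressed_size = n_symbols * avg_code_len = 3588 * 13.8 = 49514.4 bits
ratio = original_size / compressed_size = 114816 / 49514.4 = 2.3188

Compression ratio = 2.3188


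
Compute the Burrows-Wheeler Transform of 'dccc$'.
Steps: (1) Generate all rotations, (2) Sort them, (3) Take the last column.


Rotations (sorted):
  0: $dccc -> last char: c
  1: c$dcc -> last char: c
  2: cc$dc -> last char: c
  3: ccc$d -> last char: d
  4: dccc$ -> last char: $


BWT = cccd$


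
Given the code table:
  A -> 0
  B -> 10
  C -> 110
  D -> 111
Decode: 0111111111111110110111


Decoding:
0 -> A
111 -> D
111 -> D
111 -> D
111 -> D
110 -> C
110 -> C
111 -> D


Result: ADDDDCCD


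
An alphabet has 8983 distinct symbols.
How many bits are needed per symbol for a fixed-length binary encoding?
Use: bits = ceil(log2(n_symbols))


log2(8983) = 13.133
Bracket: 2^13 = 8192 < 8983 <= 2^14 = 16384
So ceil(log2(8983)) = 14

bits = ceil(log2(8983)) = ceil(13.133) = 14 bits


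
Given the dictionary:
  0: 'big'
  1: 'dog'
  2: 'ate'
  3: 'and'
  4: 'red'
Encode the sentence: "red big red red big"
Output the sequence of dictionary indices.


Look up each word in the dictionary:
  'red' -> 4
  'big' -> 0
  'red' -> 4
  'red' -> 4
  'big' -> 0

Encoded: [4, 0, 4, 4, 0]


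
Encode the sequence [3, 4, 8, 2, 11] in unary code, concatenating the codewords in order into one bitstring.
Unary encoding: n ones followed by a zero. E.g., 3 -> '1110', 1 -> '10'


Encode each number as n ones followed by a terminating 0:
  3 -> 1110 (4 bits)
  4 -> 11110 (5 bits)
  8 -> 111111110 (9 bits)
  2 -> 110 (3 bits)
  11 -> 111111111110 (12 bits)
Total length = 4 + 5 + 9 + 3 + 12 = 33 bits.

Unary([3, 4, 8, 2, 11]) = 111011110111111110110111111111110 (33 bits)


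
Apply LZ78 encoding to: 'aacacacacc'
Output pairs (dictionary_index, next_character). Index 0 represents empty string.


LZ78 encoding steps:
Dictionary: {0: ''}
Step 1: w='' (idx 0), next='a' -> output (0, 'a'), add 'a' as idx 1
Step 2: w='a' (idx 1), next='c' -> output (1, 'c'), add 'ac' as idx 2
Step 3: w='ac' (idx 2), next='a' -> output (2, 'a'), add 'aca' as idx 3
Step 4: w='' (idx 0), next='c' -> output (0, 'c'), add 'c' as idx 4
Step 5: w='ac' (idx 2), next='c' -> output (2, 'c'), add 'acc' as idx 5


Encoded: [(0, 'a'), (1, 'c'), (2, 'a'), (0, 'c'), (2, 'c')]


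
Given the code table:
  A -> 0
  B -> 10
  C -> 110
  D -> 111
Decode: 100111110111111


Decoding:
10 -> B
0 -> A
111 -> D
110 -> C
111 -> D
111 -> D


Result: BADCDD


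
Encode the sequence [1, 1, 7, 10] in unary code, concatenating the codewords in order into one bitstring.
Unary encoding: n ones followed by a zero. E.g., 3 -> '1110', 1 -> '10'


Encode each number as n ones followed by a terminating 0:
  1 -> 10 (2 bits)
  1 -> 10 (2 bits)
  7 -> 11111110 (8 bits)
  10 -> 11111111110 (11 bits)
Total length = 2 + 2 + 8 + 11 = 23 bits.

Unary([1, 1, 7, 10]) = 10101111111011111111110 (23 bits)


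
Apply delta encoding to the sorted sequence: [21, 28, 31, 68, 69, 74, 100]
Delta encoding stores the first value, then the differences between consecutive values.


First value: 21
Deltas:
  28 - 21 = 7
  31 - 28 = 3
  68 - 31 = 37
  69 - 68 = 1
  74 - 69 = 5
  100 - 74 = 26


Delta encoded: [21, 7, 3, 37, 1, 5, 26]


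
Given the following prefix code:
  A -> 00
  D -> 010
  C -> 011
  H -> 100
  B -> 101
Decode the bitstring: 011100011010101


Decoding step by step:
Bits 011 -> C
Bits 100 -> H
Bits 011 -> C
Bits 010 -> D
Bits 101 -> B


Decoded message: CHCDB


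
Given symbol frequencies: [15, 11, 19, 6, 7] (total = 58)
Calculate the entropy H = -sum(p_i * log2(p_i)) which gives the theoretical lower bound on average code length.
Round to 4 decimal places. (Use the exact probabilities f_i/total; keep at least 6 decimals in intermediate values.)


Per-symbol terms -p_i * log2(p_i) with p_i = f_i/58:
  p = 15/58 = 0.258621: log2(p) = -1.951090, -p*log2(p) = 0.504592
  p = 11/58 = 0.189655: log2(p) = -2.398549, -p*log2(p) = 0.454897
  p = 19/58 = 0.327586: log2(p) = -1.610053, -p*log2(p) = 0.527431
  p = 6/58 = 0.103448: log2(p) = -3.273018, -p*log2(p) = 0.338588
  p = 7/58 = 0.120690: log2(p) = -3.050626, -p*log2(p) = 0.368179
H = 0.504592 + 0.454897 + 0.527431 + 0.338588 + 0.368179 = 2.193687

H = 2.1937 bits/symbol


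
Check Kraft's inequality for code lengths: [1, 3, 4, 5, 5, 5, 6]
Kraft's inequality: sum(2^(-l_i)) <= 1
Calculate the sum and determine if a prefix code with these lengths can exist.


Sum = 2^(-1) + 2^(-3) + 2^(-4) + 2^(-5) + 2^(-5) + 2^(-5) + 2^(-6)
    = 0.5 + 0.125 + 0.0625 + 0.03125 + 0.03125 + 0.03125 + 0.015625
    = 51/64 = 0.796875
Since 0.796875 <= 1, Kraft's inequality IS satisfied.
A prefix code with these lengths CAN exist.

Kraft sum = 0.796875. Satisfied.


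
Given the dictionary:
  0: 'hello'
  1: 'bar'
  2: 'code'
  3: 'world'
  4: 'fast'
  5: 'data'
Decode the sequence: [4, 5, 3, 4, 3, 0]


Look up each index in the dictionary:
  4 -> 'fast'
  5 -> 'data'
  3 -> 'world'
  4 -> 'fast'
  3 -> 'world'
  0 -> 'hello'

Decoded: "fast data world fast world hello"


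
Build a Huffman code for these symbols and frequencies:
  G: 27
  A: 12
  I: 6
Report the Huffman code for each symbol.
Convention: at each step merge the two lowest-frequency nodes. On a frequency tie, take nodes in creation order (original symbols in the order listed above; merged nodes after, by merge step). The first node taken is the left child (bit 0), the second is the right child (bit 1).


Huffman tree construction:
Step 1: Merge I(6) + A(12) = 18
Step 2: Merge (I+A)(18) + G(27) = 45
Read each symbol's code off the tree from the root (left child = 0, right child = 1).

Codes:
  G: 1 (length 1)
  A: 01 (length 2)
  I: 00 (length 2)
Average code length: 63/45 = 1.4000 bits/symbol


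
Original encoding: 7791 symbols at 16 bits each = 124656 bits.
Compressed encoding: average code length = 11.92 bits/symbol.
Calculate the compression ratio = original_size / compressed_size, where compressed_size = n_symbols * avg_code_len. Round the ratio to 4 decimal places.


original_size = n_symbols * orig_bits = 7791 * 16 = 124656 bits
compressed_size = n_symbols * avg_code_len = 7791 * 11.92 = 92868.72 bits
ratio = original_size / compressed_size = 124656 / 92868.72 = 1.3423

Compression ratio = 1.3423


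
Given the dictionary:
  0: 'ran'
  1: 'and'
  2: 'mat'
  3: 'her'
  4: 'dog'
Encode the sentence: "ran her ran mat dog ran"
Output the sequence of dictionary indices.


Look up each word in the dictionary:
  'ran' -> 0
  'her' -> 3
  'ran' -> 0
  'mat' -> 2
  'dog' -> 4
  'ran' -> 0

Encoded: [0, 3, 0, 2, 4, 0]


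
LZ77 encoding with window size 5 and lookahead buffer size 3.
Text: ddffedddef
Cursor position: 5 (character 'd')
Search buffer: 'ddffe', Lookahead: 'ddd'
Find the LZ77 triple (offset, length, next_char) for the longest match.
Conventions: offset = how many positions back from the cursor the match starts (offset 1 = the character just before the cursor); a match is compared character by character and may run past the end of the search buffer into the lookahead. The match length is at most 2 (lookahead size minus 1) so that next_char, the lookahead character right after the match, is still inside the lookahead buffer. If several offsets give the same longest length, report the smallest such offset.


Try each offset into the search buffer:
  offset=1 (pos 4, char 'e'): match length 0
  offset=2 (pos 3, char 'f'): match length 0
  offset=3 (pos 2, char 'f'): match length 0
  offset=4 (pos 1, char 'd'): match length 1
  offset=5 (pos 0, char 'd'): match length 2
Longest match has length 2 at offset 5.
next_char = character at position 5 + 2 = 7 -> 'd'

Best match: offset=5, length=2 (matching 'dd' starting at position 0)
LZ77 triple: (5, 2, 'd')


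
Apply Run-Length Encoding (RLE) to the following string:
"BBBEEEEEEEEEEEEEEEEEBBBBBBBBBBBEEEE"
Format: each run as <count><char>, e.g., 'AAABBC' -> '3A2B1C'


Scanning runs left to right:
  i=0: run of 'B' x 3 -> '3B'
  i=3: run of 'E' x 17 -> '17E'
  i=20: run of 'B' x 11 -> '11B'
  i=31: run of 'E' x 4 -> '4E'

RLE = 3B17E11B4E


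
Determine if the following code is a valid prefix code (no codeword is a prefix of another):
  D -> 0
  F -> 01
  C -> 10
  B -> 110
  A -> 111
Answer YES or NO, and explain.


Checking each pair (does one codeword prefix another?):
  D='0' vs F='01': prefix -- VIOLATION

NO -- this is NOT a valid prefix code. D (0) is a prefix of F (01).


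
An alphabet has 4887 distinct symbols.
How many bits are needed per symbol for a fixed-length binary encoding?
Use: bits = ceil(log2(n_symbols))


log2(4887) = 12.2547
Bracket: 2^12 = 4096 < 4887 <= 2^13 = 8192
So ceil(log2(4887)) = 13

bits = ceil(log2(4887)) = ceil(12.2547) = 13 bits


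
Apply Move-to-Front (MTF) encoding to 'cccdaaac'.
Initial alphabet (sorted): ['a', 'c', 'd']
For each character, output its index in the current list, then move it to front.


MTF encoding:
'c': index 1 in ['a', 'c', 'd'] -> ['c', 'a', 'd']
'c': index 0 in ['c', 'a', 'd'] -> ['c', 'a', 'd']
'c': index 0 in ['c', 'a', 'd'] -> ['c', 'a', 'd']
'd': index 2 in ['c', 'a', 'd'] -> ['d', 'c', 'a']
'a': index 2 in ['d', 'c', 'a'] -> ['a', 'd', 'c']
'a': index 0 in ['a', 'd', 'c'] -> ['a', 'd', 'c']
'a': index 0 in ['a', 'd', 'c'] -> ['a', 'd', 'c']
'c': index 2 in ['a', 'd', 'c'] -> ['c', 'a', 'd']


Output: [1, 0, 0, 2, 2, 0, 0, 2]


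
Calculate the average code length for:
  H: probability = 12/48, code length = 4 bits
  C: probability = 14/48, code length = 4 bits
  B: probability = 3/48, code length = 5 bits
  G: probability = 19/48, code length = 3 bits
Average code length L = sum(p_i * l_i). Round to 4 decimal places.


Weighted contributions p_i * l_i:
  H: (12/48) * 4 = 48/48
  C: (14/48) * 4 = 56/48
  B: (3/48) * 5 = 15/48
  G: (19/48) * 3 = 57/48
Sum = (48 + 56 + 15 + 57)/48 = 176/48

L = 176/48 = 3.6667 bits/symbol


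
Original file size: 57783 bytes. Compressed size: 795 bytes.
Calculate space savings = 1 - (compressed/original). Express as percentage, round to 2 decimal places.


ratio = compressed/original = 795/57783 = 0.013758
savings = 1 - ratio = 1 - 0.013758 = 0.986242
as a percentage: 0.986242 * 100 = 98.62%

Space savings = 1 - 795/57783 = 98.62%


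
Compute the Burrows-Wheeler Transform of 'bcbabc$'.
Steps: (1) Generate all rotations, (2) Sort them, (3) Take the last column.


Rotations (sorted):
  0: $bcbabc -> last char: c
  1: abc$bcb -> last char: b
  2: babc$bc -> last char: c
  3: bc$bcba -> last char: a
  4: bcbabc$ -> last char: $
  5: c$bcbab -> last char: b
  6: cbabc$b -> last char: b


BWT = cbca$bb


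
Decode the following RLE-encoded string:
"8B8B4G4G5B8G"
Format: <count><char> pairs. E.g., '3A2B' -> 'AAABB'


Expanding each <count><char> pair:
  8B -> 'BBBBBBBB'
  8B -> 'BBBBBBBB'
  4G -> 'GGGG'
  4G -> 'GGGG'
  5B -> 'BBBBB'
  8G -> 'GGGGGGGG'

Decoded = BBBBBBBBBBBBBBBBGGGGGGGGBBBBBGGGGGGGG


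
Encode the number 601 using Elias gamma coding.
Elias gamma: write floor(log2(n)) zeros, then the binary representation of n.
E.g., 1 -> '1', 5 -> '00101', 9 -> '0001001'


num_bits = floor(log2(601)) + 1 = 10
leading_zeros = num_bits - 1 = 9
binary(601) = 1001011001

Elias gamma(601) = '000000000' + '1001011001' = 0000000001001011001 (19 bits)


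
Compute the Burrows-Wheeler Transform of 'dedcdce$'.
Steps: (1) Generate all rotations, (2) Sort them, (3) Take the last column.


Rotations (sorted):
  0: $dedcdce -> last char: e
  1: cdce$ded -> last char: d
  2: ce$dedcd -> last char: d
  3: dcdce$de -> last char: e
  4: dce$dedc -> last char: c
  5: dedcdce$ -> last char: $
  6: e$dedcdc -> last char: c
  7: edcdce$d -> last char: d


BWT = eddec$cd


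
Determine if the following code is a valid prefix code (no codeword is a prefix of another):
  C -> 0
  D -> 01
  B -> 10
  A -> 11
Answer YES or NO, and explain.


Checking each pair (does one codeword prefix another?):
  C='0' vs D='01': prefix -- VIOLATION

NO -- this is NOT a valid prefix code. C (0) is a prefix of D (01).


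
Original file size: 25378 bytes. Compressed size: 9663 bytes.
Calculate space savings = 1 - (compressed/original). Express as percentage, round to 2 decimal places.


ratio = compressed/original = 9663/25378 = 0.380763
savings = 1 - ratio = 1 - 0.380763 = 0.619237
as a percentage: 0.619237 * 100 = 61.92%

Space savings = 1 - 9663/25378 = 61.92%


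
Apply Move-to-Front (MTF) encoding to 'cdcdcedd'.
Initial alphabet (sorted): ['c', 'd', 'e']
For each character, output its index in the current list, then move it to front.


MTF encoding:
'c': index 0 in ['c', 'd', 'e'] -> ['c', 'd', 'e']
'd': index 1 in ['c', 'd', 'e'] -> ['d', 'c', 'e']
'c': index 1 in ['d', 'c', 'e'] -> ['c', 'd', 'e']
'd': index 1 in ['c', 'd', 'e'] -> ['d', 'c', 'e']
'c': index 1 in ['d', 'c', 'e'] -> ['c', 'd', 'e']
'e': index 2 in ['c', 'd', 'e'] -> ['e', 'c', 'd']
'd': index 2 in ['e', 'c', 'd'] -> ['d', 'e', 'c']
'd': index 0 in ['d', 'e', 'c'] -> ['d', 'e', 'c']


Output: [0, 1, 1, 1, 1, 2, 2, 0]


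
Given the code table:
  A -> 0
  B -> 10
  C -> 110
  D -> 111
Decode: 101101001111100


Decoding:
10 -> B
110 -> C
10 -> B
0 -> A
111 -> D
110 -> C
0 -> A


Result: BCBADCA


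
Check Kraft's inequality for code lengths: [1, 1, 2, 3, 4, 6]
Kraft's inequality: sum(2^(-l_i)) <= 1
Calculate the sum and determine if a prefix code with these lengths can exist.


Sum = 2^(-1) + 2^(-1) + 2^(-2) + 2^(-3) + 2^(-4) + 2^(-6)
    = 0.5 + 0.5 + 0.25 + 0.125 + 0.0625 + 0.015625
    = 93/64 = 1.453125
Since 1.453125 > 1, Kraft's inequality is NOT satisfied.
A prefix code with these lengths CANNOT exist.

Kraft sum = 1.453125. Not satisfied.


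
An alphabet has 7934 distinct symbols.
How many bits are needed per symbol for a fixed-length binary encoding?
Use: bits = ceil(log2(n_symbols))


log2(7934) = 12.9538
Bracket: 2^12 = 4096 < 7934 <= 2^13 = 8192
So ceil(log2(7934)) = 13

bits = ceil(log2(7934)) = ceil(12.9538) = 13 bits


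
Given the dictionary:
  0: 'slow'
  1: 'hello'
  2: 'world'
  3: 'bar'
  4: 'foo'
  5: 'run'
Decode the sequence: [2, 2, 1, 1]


Look up each index in the dictionary:
  2 -> 'world'
  2 -> 'world'
  1 -> 'hello'
  1 -> 'hello'

Decoded: "world world hello hello"


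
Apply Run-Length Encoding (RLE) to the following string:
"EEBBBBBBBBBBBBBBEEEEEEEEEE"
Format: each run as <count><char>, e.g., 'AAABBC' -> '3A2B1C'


Scanning runs left to right:
  i=0: run of 'E' x 2 -> '2E'
  i=2: run of 'B' x 14 -> '14B'
  i=16: run of 'E' x 10 -> '10E'

RLE = 2E14B10E


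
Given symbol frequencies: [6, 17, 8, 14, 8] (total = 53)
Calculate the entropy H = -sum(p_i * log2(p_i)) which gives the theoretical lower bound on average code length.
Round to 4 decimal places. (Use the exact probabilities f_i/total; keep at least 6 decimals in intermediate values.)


Per-symbol terms -p_i * log2(p_i) with p_i = f_i/53:
  p = 6/53 = 0.113208: log2(p) = -3.142958, -p*log2(p) = 0.355807
  p = 17/53 = 0.320755: log2(p) = -1.640458, -p*log2(p) = 0.526185
  p = 8/53 = 0.150943: log2(p) = -2.727920, -p*log2(p) = 0.411762
  p = 14/53 = 0.264151: log2(p) = -1.920566, -p*log2(p) = 0.507319
  p = 8/53 = 0.150943: log2(p) = -2.727920, -p*log2(p) = 0.411762
H = 0.355807 + 0.526185 + 0.411762 + 0.507319 + 0.411762 = 2.212835

H = 2.2128 bits/symbol


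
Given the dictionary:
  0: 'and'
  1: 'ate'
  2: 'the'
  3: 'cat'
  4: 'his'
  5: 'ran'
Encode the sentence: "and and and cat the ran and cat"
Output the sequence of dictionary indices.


Look up each word in the dictionary:
  'and' -> 0
  'and' -> 0
  'and' -> 0
  'cat' -> 3
  'the' -> 2
  'ran' -> 5
  'and' -> 0
  'cat' -> 3

Encoded: [0, 0, 0, 3, 2, 5, 0, 3]


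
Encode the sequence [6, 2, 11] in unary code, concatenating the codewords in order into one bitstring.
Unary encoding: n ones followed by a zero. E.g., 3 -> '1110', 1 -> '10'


Encode each number as n ones followed by a terminating 0:
  6 -> 1111110 (7 bits)
  2 -> 110 (3 bits)
  11 -> 111111111110 (12 bits)
Total length = 7 + 3 + 12 = 22 bits.

Unary([6, 2, 11]) = 1111110110111111111110 (22 bits)


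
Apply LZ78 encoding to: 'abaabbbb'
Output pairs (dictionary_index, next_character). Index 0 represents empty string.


LZ78 encoding steps:
Dictionary: {0: ''}
Step 1: w='' (idx 0), next='a' -> output (0, 'a'), add 'a' as idx 1
Step 2: w='' (idx 0), next='b' -> output (0, 'b'), add 'b' as idx 2
Step 3: w='a' (idx 1), next='a' -> output (1, 'a'), add 'aa' as idx 3
Step 4: w='b' (idx 2), next='b' -> output (2, 'b'), add 'bb' as idx 4
Step 5: w='bb' (idx 4), end of input -> output (4, '')


Encoded: [(0, 'a'), (0, 'b'), (1, 'a'), (2, 'b'), (4, '')]


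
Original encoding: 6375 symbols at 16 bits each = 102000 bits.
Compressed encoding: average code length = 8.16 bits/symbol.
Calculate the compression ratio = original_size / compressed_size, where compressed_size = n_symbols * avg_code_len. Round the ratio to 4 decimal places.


original_size = n_symbols * orig_bits = 6375 * 16 = 102000 bits
compressed_size = n_symbols * avg_code_len = 6375 * 8.16 = 52020.0 bits
ratio = original_size / compressed_size = 102000 / 52020.0 = 1.9608

Compression ratio = 1.9608


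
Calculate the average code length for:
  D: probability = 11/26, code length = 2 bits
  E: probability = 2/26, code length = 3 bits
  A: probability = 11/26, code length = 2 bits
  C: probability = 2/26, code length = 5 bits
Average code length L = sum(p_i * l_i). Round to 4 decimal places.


Weighted contributions p_i * l_i:
  D: (11/26) * 2 = 22/26
  E: (2/26) * 3 = 6/26
  A: (11/26) * 2 = 22/26
  C: (2/26) * 5 = 10/26
Sum = (22 + 6 + 22 + 10)/26 = 60/26

L = 60/26 = 2.3077 bits/symbol


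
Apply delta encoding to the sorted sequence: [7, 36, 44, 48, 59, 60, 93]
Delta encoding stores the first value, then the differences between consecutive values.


First value: 7
Deltas:
  36 - 7 = 29
  44 - 36 = 8
  48 - 44 = 4
  59 - 48 = 11
  60 - 59 = 1
  93 - 60 = 33


Delta encoded: [7, 29, 8, 4, 11, 1, 33]


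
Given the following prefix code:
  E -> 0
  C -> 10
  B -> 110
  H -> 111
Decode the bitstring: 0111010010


Decoding step by step:
Bits 0 -> E
Bits 111 -> H
Bits 0 -> E
Bits 10 -> C
Bits 0 -> E
Bits 10 -> C


Decoded message: EHECEC


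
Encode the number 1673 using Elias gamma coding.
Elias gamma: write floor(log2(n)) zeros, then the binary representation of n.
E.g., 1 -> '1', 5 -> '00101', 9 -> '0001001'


num_bits = floor(log2(1673)) + 1 = 11
leading_zeros = num_bits - 1 = 10
binary(1673) = 11010001001

Elias gamma(1673) = '0000000000' + '11010001001' = 000000000011010001001 (21 bits)


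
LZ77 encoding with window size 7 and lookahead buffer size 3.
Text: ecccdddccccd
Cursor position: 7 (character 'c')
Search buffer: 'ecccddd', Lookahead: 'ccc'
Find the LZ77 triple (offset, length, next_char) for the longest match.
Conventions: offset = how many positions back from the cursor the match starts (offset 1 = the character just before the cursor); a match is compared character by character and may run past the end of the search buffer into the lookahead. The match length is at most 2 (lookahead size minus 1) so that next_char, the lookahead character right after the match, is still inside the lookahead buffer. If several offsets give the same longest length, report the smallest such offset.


Try each offset into the search buffer:
  offset=1 (pos 6, char 'd'): match length 0
  offset=2 (pos 5, char 'd'): match length 0
  offset=3 (pos 4, char 'd'): match length 0
  offset=4 (pos 3, char 'c'): match length 1
  offset=5 (pos 2, char 'c'): match length 2
  offset=6 (pos 1, char 'c'): match length 2
  offset=7 (pos 0, char 'e'): match length 0
Longest match has length 2, found at offsets 5, 6; take the smallest, offset 5.
next_char = character at position 7 + 2 = 9 -> 'c'

Best match: offset=5, length=2 (matching 'cc' starting at position 2)
LZ77 triple: (5, 2, 'c')


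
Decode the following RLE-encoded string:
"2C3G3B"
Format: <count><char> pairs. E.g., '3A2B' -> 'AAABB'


Expanding each <count><char> pair:
  2C -> 'CC'
  3G -> 'GGG'
  3B -> 'BBB'

Decoded = CCGGGBBB


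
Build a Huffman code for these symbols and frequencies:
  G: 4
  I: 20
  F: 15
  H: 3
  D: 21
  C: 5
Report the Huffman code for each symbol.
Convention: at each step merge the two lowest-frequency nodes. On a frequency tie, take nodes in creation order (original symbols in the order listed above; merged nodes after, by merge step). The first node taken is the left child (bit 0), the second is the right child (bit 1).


Huffman tree construction:
Step 1: Merge H(3) + G(4) = 7
Step 2: Merge C(5) + (H+G)(7) = 12
Step 3: Merge (C+(H+G))(12) + F(15) = 27
Step 4: Merge I(20) + D(21) = 41
Step 5: Merge ((C+(H+G))+F)(27) + (I+D)(41) = 68
Read each symbol's code off the tree from the root (left child = 0, right child = 1).

Codes:
  G: 0011 (length 4)
  I: 10 (length 2)
  F: 01 (length 2)
  H: 0010 (length 4)
  D: 11 (length 2)
  C: 000 (length 3)
Average code length: 155/68 = 2.2794 bits/symbol


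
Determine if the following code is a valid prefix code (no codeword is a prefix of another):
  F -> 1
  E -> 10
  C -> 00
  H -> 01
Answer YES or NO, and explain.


Checking each pair (does one codeword prefix another?):
  F='1' vs E='10': prefix -- VIOLATION

NO -- this is NOT a valid prefix code. F (1) is a prefix of E (10).
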